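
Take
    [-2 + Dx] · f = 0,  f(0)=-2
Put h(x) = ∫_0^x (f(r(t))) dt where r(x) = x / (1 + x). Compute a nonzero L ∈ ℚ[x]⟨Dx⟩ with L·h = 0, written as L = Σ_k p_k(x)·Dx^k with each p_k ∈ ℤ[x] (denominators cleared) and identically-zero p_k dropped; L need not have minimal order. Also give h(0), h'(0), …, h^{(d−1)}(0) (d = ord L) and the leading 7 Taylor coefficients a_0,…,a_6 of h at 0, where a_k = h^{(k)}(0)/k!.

L = -2·Dx + (1 + 2·x + x^2)·Dx^2  (order 2).
h: a_k = 0, -2, -2, 0, 1/3, -4/15, 2/15, …
ICs: h(0) = 0, h′(0) = -2.

f: a_k = -2, -4, -4, -8/3, -4/3, -8/15, -8/45, …
f∘r: x↦r, Dx↦Dx/r' in L_f ⇒ L₀.
h=∫₀ˣh₀: take L = L₀·Dx.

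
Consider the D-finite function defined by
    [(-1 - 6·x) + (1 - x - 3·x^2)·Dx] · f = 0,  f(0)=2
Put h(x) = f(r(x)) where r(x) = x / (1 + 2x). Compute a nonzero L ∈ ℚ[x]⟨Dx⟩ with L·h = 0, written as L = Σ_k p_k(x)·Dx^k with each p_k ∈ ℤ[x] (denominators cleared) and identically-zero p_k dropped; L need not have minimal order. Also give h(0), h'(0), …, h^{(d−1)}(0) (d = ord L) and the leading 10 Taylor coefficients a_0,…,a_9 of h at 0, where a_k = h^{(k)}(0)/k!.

L = (1 + 8·x) + (-1 - 5·x - 5·x^2 + 2·x^3)·Dx  (order 1).
h: a_k = 2, 2, 4, -10, 34, -112, 370, -1222, 4036, -13330, …
ICs: h(0) = 2.

f: a_k = 2, 2, 8, 14, 38, 80, 194, 434, 1016, 2318, …
h₀=f(r): pull back L_f along r ⇒ L₀.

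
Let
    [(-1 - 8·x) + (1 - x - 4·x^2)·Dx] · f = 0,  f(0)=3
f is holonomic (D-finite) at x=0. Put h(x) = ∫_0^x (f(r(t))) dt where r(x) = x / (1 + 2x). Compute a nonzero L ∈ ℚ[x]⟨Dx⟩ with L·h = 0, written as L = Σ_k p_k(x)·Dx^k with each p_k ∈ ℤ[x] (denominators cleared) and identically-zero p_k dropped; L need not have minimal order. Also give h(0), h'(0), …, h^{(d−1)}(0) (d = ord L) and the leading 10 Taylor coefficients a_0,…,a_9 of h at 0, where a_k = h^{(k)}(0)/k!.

f: a_k = 3, 3, 15, 27, 87, 195, 543, 1323, 3495, 8787, …
h₀=f(r): pull back L_f along r ⇒ L₀.
∫: right-multiply L₀ by Dx.
L = (1 + 10·x)·Dx + (-1 - 5·x - 4·x^2 + 4·x^3)·Dx^2  (order 2).
h: a_k = 0, 3, 3/2, 3, -21/4, 81/5, -95/2, 1017/7, -3621/8, 1433, …
ICs: h(0) = 0, h′(0) = 3.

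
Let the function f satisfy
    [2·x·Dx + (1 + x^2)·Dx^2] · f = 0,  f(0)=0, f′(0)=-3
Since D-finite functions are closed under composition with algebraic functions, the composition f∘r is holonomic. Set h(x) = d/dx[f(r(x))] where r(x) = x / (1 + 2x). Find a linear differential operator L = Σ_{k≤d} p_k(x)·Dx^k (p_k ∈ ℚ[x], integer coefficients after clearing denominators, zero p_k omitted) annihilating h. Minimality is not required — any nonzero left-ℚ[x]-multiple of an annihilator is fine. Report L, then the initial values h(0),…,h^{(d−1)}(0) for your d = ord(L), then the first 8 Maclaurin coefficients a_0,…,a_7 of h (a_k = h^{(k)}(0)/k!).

f: a_k = 0, -3, 0, 1, 0, -3/5, 0, 3/7, …
Substitute x→r, Dx→(1/r')Dx; clear ⇒ L₀.
h₀' ⇒ L via d/dx closure of L₀.
L = (4 + 10·x) + (1 + 4·x + 5·x^2)·Dx  (order 1).
h: a_k = -3, 12, -33, 72, -123, 132, 87, -1008, …
ICs: h(0) = -3.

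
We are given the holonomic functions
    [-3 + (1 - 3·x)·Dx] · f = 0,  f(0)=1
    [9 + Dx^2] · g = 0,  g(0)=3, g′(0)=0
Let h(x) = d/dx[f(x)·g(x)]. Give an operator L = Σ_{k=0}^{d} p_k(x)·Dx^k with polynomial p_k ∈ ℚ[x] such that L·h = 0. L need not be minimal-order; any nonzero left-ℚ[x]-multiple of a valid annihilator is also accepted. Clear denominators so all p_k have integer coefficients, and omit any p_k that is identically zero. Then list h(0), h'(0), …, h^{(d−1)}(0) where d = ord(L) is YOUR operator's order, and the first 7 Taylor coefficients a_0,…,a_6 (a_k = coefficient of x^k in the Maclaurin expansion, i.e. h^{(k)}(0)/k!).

L = (-9 - 54·x + 81·x^2) + (-6 + 18·x)·Dx + (1 - 6·x + 9·x^2)·Dx^2  (order 2).
h: a_k = 9, 27, 243/2, 1053/2, 15795/8, 283581/40, 1985067/80, …
ICs: h(0) = 9, h′(0) = 27.

f: a_k = 1, 3, 9, 27, 81, 243, 729, …
g: a_k = 3, 0, -27/2, 0, 81/8, 0, -243/80, …
Product ⇒ symmetric product L₀, ord ≤ 2.
h=h₀': d/dx-closure on L₀ ⇒ L.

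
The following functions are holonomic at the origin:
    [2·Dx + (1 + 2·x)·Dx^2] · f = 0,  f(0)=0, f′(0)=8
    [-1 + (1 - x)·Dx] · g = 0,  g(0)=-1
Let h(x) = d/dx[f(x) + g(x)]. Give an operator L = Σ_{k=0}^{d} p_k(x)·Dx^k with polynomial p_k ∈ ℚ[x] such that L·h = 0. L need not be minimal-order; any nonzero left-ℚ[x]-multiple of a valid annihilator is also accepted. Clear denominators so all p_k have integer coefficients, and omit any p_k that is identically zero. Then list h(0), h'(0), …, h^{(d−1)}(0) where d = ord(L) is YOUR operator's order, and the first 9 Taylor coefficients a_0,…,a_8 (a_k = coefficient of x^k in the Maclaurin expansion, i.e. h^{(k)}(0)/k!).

L = (-14 - 4·x) + (1 - 20·x - 8·x^2)·Dx + (2 + 3·x - 3·x^2 - 2·x^3)·Dx^2  (order 2).
h: a_k = 7, -18, 29, -68, 123, -262, 505, -1032, 2039, …
ICs: h(0) = 7, h′(0) = -18.

f: a_k = 0, 8, -8, 32/3, -16, 128/5, -128/3, 512/7, -128, …
g: a_k = -1, -1, -1, -1, -1, -1, -1, -1, -1, …
Sum ⇒ L₀ = lclm(L_f,L_g) in ℚ(x)⟨Dx⟩.
Differentiate: ansatz ord ≤ ord L₀ ⇒ L.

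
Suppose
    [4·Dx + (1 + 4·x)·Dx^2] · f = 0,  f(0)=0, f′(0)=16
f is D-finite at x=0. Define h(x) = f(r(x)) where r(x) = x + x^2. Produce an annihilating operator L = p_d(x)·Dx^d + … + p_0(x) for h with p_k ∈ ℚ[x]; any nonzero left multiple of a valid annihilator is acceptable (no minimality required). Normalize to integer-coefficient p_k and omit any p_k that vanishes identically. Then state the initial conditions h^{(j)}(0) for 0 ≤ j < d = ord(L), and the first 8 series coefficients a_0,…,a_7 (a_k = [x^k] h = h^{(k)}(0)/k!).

f: a_k = 0, 16, -32, 256/3, -256, 4096/5, -8192/3, 65536/7, …
f∘r: x↦r, Dx↦Dx/r' in L_f ⇒ L₀.
L = 2·Dx + (1 + 2·x)·Dx^2  (order 2).
h: a_k = 0, 16, -16, 64/3, -32, 256/5, -256/3, 1024/7, …
ICs: h(0) = 0, h′(0) = 16.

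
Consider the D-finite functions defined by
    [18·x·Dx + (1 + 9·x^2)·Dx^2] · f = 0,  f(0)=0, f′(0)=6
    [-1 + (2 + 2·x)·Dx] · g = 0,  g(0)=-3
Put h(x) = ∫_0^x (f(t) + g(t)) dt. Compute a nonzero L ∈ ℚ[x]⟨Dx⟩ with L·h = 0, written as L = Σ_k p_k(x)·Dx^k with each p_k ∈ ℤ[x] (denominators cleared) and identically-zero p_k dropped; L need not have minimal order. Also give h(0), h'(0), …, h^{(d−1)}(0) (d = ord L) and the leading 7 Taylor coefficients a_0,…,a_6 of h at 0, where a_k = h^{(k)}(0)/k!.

f: a_k = 0, 6, 0, -18, 0, 486/5, 0, …
g: a_k = -3, -3/2, 3/8, -3/16, 15/128, -21/256, 63/1024, …
f+g: L₀ = lclm(L_f,L_g), ord ≤ 2+1.
Integrate: L := L₀·Dx.
L = (-36 - 90·x + 972·x^2 + 486·x^3)·Dx^2 + (-75 - 144·x + 1818·x^2 + 3888·x^3 + 1701·x^4)·Dx^3 + (-2 + 70·x + 108·x^2 + 684·x^3 + 1134·x^4 + 486·x^5)·Dx^4  (order 4).
h: a_k = 0, -3, 9/4, 1/8, -291/64, 3/128, 41437/2560, …
ICs: h(0) = 0, h′(0) = -3, h′′(0) = 9/2, h′′′(0) = 3/4.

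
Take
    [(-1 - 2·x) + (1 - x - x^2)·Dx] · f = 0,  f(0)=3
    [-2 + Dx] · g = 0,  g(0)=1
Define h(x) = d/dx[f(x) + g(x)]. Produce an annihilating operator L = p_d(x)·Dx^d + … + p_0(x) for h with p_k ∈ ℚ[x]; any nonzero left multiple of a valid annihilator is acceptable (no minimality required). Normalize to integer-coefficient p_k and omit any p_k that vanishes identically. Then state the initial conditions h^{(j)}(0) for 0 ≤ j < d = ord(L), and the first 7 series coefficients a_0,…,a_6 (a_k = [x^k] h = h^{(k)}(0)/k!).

L = (10 + 44·x + 44·x^2 + 48·x^3 + 12·x^4) + (-7 - 24·x - 28·x^2 - 12·x^3 + 10·x^4 + 4·x^5)·Dx + (1 + x + 3·x^2 - 6·x^3 - 8·x^4 - 2·x^5)·Dx^2  (order 2).
h: a_k = 5, 16, 31, 188/3, 364/3, 3518/15, 19853/45, …
ICs: h(0) = 5, h′(0) = 16.

f: a_k = 3, 3, 6, 9, 15, 24, 39, …
g: a_k = 1, 2, 2, 4/3, 2/3, 4/15, 4/45, …
h₀=f+g: left-lcm gives L₀, ord ≤ 2.
h=h₀': d/dx-closure on L₀ ⇒ L.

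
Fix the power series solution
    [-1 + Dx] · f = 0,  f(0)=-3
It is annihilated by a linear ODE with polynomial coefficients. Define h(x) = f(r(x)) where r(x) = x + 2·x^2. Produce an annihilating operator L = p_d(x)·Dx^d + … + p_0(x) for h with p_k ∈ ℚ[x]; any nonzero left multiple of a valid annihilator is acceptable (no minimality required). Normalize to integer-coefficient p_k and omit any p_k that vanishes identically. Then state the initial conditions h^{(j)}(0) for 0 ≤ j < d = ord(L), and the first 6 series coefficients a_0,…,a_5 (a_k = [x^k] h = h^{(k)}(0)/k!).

L = (-1 - 4·x) + Dx  (order 1).
h: a_k = -3, -3, -15/2, -13/2, -73/8, -281/40, …
ICs: h(0) = -3.

f: a_k = -3, -3, -3/2, -1/2, -1/8, -1/40, …
Change of var in L_f (x↦r) gives L₀.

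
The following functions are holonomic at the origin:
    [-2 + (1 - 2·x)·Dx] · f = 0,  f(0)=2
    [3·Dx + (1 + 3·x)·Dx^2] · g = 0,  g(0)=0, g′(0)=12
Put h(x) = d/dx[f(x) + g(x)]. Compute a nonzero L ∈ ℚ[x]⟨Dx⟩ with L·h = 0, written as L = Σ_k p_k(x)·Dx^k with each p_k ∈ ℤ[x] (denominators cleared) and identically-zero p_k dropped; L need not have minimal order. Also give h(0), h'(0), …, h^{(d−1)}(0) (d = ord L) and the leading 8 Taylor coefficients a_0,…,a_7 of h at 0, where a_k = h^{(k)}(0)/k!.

f: a_k = 2, 4, 8, 16, 32, 64, 128, 256, …
g: a_k = 0, 12, -18, 36, -81, 972/5, -486, 8748/7, …
L₀ := lclm(L_f,L_g); ord L₀ ≤ 1+2.
Differentiate: ansatz ord ≤ ord L₀ ⇒ L.
L = (144 + 72·x) + (6 + 216·x + 144·x^2)·Dx + (-7 - 13·x + 36·x^2 + 36·x^3)·Dx^2  (order 2).
h: a_k = 16, -20, 156, -196, 1292, -2148, 10540, -22148, …
ICs: h(0) = 16, h′(0) = -20.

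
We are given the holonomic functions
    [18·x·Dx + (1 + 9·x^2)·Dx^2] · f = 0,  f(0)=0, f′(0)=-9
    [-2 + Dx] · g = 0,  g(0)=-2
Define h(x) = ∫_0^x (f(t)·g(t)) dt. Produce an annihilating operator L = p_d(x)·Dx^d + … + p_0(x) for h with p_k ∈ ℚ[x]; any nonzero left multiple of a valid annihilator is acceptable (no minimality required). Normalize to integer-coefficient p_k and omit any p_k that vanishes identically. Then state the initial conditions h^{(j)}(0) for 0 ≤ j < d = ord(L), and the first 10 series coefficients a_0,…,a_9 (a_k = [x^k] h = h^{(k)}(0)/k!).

f: a_k = 0, -9, 0, 27, 0, -729/5, 0, 6561/7, 0, -6561, …
g: a_k = -2, -4, -4, -8/3, -4/3, -8/15, -8/45, -16/315, -4/315, -8/2835, …
L₀ := L_f ⊗_s L_g (sym. prod.), ord ≤ 2.
h=∫h₀ ⇒ L = L₀·Dx.
L = (4 - 36·x + 36·x^2)·Dx + (-4 + 18·x - 36·x^2)·Dx^2 + (1 + 9·x^2)·Dx^3  (order 3).
h: a_k = 0, 0, 9, 12, -9/2, -84/5, 163/5, 516/7, -23201/140, -23620/63, …
ICs: h(0) = 0, h′(0) = 0, h′′(0) = 18.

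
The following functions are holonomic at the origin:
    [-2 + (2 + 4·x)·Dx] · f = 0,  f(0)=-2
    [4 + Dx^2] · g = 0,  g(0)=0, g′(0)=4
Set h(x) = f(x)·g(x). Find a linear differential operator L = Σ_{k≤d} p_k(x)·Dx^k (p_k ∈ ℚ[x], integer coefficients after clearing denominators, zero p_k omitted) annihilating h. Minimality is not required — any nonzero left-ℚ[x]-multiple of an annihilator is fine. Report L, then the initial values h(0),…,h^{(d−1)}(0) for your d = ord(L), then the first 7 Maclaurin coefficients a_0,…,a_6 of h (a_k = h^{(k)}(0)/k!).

f: a_k = -2, -2, 1, -1, 5/4, -7/4, 21/8, …
g: a_k = 0, 4, 0, -8/3, 0, 8/15, 0, …
h₀=f·g: eliminate ⇒ L₀, order ≤ 1·2.
L = (7 + 16·x + 16·x^2) + (-2 - 4·x)·Dx + (1 + 4·x + 4·x^2)·Dx^2  (order 2).
h: a_k = 0, -8, -8, 28/3, 4/3, 19/15, -27/5, …
ICs: h(0) = 0, h′(0) = -8.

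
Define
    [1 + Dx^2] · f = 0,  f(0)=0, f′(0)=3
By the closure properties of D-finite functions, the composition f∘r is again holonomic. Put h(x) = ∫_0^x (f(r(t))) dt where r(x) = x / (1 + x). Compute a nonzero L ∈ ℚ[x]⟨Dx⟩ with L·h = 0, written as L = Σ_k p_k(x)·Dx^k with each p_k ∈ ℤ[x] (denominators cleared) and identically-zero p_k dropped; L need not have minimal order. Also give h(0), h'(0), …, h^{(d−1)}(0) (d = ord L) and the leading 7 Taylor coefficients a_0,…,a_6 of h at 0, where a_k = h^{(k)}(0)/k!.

L = Dx + (2 + 6·x + 6·x^2 + 2·x^3)·Dx^2 + (1 + 4·x + 6·x^2 + 4·x^3 + x^4)·Dx^3  (order 3).
h: a_k = 0, 0, 3/2, -1, 5/8, -3/10, 1/240, …
ICs: h(0) = 0, h′(0) = 0, h′′(0) = 3.

f: a_k = 0, 3, 0, -1/2, 0, 1/40, 0, …
L₀ from L_f via x↦r, Dx↦r'^{-1}Dx.
∫: right-multiply L₀ by Dx.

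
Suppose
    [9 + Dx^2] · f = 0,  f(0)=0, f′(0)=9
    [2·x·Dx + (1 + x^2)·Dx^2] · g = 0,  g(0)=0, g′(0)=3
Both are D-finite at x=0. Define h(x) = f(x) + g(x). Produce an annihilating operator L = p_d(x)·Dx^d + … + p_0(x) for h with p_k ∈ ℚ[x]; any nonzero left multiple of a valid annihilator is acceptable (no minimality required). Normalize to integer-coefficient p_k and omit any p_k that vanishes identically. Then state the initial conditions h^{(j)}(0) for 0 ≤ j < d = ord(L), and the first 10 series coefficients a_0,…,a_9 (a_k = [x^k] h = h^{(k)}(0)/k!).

L = (-54·x + 540·x^3 + 162·x^5)·Dx + (63 + 279·x^2 + 297·x^4 + 81·x^6)·Dx^2 + (-6·x + 60·x^3 + 18·x^5)·Dx^3 + (7 + 31·x^2 + 33·x^4 + 9·x^6)·Dx^4  (order 4).
h: a_k = 0, 12, 0, -29/2, 0, 267/40, 0, -969/560, 0, 6667/13440, …
ICs: h(0) = 0, h′(0) = 12, h′′(0) = 0, h′′′(0) = -87.

f: a_k = 0, 9, 0, -27/2, 0, 243/40, 0, -729/560, 0, 729/4480, …
g: a_k = 0, 3, 0, -1, 0, 3/5, 0, -3/7, 0, 1/3, …
f+g: L₀ = lclm(L_f,L_g), ord ≤ 2+2.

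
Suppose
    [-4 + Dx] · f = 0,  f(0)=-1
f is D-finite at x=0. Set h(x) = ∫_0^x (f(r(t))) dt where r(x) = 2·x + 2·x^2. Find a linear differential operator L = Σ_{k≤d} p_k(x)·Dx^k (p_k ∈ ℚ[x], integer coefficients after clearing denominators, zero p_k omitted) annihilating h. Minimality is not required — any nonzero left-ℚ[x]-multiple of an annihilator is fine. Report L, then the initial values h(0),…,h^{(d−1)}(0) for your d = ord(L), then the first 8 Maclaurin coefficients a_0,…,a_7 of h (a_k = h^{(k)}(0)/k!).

L = (-8 - 16·x)·Dx + Dx^2  (order 2).
h: a_k = 0, -1, -4, -40/3, -112/3, -1376/15, -9088/45, -127744/315, …
ICs: h(0) = 0, h′(0) = -1.

f: a_k = -1, -4, -8, -32/3, -32/3, -128/15, -256/45, -1024/315, …
L₀ from L_f via x↦r, Dx↦r'^{-1}Dx.
h=∫h₀ ⇒ L = L₀·Dx.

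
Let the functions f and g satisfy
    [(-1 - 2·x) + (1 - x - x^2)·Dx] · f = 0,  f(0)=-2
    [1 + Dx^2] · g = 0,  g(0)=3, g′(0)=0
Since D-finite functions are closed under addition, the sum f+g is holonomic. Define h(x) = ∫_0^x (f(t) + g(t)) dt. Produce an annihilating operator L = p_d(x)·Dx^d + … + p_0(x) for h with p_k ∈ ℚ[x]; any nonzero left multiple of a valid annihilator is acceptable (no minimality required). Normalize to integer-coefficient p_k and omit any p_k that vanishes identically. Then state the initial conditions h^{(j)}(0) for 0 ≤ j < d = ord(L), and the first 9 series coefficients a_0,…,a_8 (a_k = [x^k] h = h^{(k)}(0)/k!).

f: a_k = -2, -2, -4, -6, -10, -16, -26, -42, -68, …
g: a_k = 3, 0, -3/2, 0, 1/8, 0, -1/240, 0, 1/13440, …
Weyl lclm of L_f,L_g ⇒ L₀ (ord ≤ 3).
h=∫₀ˣh₀: take L = L₀·Dx.
L = (19 + 48·x + 31·x^2 + 24·x^3 + 5·x^4 + 2·x^5)·Dx + (-5 + x + 4·x^2 + 7·x^3 + 6·x^4 + 3·x^5 + x^6)·Dx^2 + (19 + 48·x + 31·x^2 + 24·x^3 + 5·x^4 + 2·x^5)·Dx^3 + (-5 + x + 4·x^2 + 7·x^3 + 6·x^4 + 3·x^5 + x^6)·Dx^4  (order 4).
h: a_k = 0, 1, -1, -11/6, -3/2, -79/40, -8/3, -6241/1680, -21/4, …
ICs: h(0) = 0, h′(0) = 1, h′′(0) = -2, h′′′(0) = -11.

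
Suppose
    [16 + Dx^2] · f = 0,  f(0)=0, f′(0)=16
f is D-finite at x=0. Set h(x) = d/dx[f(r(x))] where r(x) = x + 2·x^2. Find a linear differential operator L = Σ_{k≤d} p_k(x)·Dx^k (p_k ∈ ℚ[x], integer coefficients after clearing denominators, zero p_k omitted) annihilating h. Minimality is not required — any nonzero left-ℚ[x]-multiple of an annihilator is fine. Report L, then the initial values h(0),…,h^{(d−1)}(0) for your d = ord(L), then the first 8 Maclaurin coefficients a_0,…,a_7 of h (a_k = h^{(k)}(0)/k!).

L = (64 + 256·x + 1536·x^2 + 4096·x^3 + 4096·x^4) + (-12 - 48·x)·Dx + (1 + 8·x + 16·x^2)·Dx^2  (order 2).
h: a_k = 16, 64, -128, -1024, -7168/3, 0, 425984/45, 917504/45, …
ICs: h(0) = 16, h′(0) = 64.

f: a_k = 0, 16, 0, -128/3, 0, 512/15, 0, -4096/315, …
Substitute x→r, Dx→(1/r')Dx; clear ⇒ L₀.
h=h₀': d/dx-closure on L₀ ⇒ L.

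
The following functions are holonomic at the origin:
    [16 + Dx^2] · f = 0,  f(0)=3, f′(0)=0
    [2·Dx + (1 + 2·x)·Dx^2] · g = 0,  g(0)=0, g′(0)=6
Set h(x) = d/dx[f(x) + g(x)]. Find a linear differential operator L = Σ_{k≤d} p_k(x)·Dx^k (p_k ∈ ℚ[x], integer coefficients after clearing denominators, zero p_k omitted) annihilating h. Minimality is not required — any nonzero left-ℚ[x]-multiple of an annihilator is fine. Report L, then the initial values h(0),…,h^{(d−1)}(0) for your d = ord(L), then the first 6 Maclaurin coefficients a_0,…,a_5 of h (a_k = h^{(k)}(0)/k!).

f: a_k = 3, 0, -24, 0, 32, 0, …
g: a_k = 0, 6, -6, 8, -12, 96/5, …
Sum ⇒ L₀ = lclm(L_f,L_g) in ℚ(x)⟨Dx⟩.
h=h₀': d/dx-closure on L₀ ⇒ L.
L = (160 + 256·x + 256·x^2) + (48 + 224·x + 384·x^2 + 256·x^3)·Dx + (10 + 16·x + 16·x^2)·Dx^2 + (3 + 14·x + 24·x^2 + 16·x^3)·Dx^3  (order 3).
h: a_k = 6, -60, 24, 80, 96, -1472/5, …
ICs: h(0) = 6, h′(0) = -60, h′′(0) = 48.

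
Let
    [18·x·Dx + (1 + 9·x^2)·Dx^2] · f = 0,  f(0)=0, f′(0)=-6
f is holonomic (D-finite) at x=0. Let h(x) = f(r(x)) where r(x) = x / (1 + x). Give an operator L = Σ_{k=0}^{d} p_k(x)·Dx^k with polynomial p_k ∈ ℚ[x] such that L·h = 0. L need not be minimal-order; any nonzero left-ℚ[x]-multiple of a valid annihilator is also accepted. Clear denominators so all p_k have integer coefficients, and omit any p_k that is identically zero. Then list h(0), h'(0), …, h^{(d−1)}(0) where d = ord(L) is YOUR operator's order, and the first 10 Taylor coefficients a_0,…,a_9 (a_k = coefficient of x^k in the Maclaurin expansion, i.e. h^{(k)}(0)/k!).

f: a_k = 0, -6, 0, 18, 0, -486/5, 0, 4374/7, 0, -4374, …
L₀ from L_f via x↦r, Dx↦r'^{-1}Dx.
L = (2 + 20·x)·Dx + (1 + 2·x + 10·x^2)·Dx^2  (order 2).
h: a_k = 0, -6, 6, 12, -48, 24/5, 312, -3984/7, -1344, 6816, …
ICs: h(0) = 0, h′(0) = -6.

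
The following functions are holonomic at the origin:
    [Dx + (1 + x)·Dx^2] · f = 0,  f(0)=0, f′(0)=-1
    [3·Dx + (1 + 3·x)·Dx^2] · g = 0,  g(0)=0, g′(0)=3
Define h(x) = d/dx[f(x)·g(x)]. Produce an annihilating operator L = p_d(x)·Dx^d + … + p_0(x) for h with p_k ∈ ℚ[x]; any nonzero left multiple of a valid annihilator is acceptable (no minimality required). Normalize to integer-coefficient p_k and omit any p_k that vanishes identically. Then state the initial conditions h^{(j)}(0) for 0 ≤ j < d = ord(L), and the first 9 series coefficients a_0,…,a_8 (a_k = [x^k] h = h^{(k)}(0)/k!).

L = (30 + 72·x + 54·x^2) + (76 + 354·x + 540·x^2 + 270·x^3)·Dx + (29 + 200·x + 486·x^2 + 504·x^3 + 189·x^4)·Dx^2 + (2 + 19·x + 68·x^2 + 114·x^3 + 90·x^4 + 27·x^5)·Dx^3  (order 3).
h: a_k = 0, -6, 18, -49, 135, -3807/10, 5467/5, -44511/14, 652401/70, …
ICs: h(0) = 0, h′(0) = -6, h′′(0) = 36.

f: a_k = 0, -1, 1/2, -1/3, 1/4, -1/5, 1/6, -1/7, 1/8, …
g: a_k = 0, 3, -9/2, 9, -81/4, 243/5, -243/2, 2187/7, -6561/8, …
f·g: L₀ = L_f ⊗_s L_g, ord ≤ 2·2.
h=h₀': d/dx-closure on L₀ ⇒ L.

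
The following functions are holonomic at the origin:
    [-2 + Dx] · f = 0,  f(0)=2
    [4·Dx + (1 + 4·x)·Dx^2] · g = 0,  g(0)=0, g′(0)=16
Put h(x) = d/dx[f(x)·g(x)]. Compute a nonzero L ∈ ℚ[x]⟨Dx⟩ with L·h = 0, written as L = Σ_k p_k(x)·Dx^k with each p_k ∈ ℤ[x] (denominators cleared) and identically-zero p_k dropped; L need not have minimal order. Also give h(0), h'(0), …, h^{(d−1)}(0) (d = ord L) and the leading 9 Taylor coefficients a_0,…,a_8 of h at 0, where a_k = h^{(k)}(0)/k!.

L = (20 - 32·x + 64·x^2) + (-8 + 16·x - 64·x^2)·Dx + (-1 + 16·x^2)·Dx^2  (order 2).
h: a_k = 32, 0, 320, -1024, 13376/3, -54272/3, 3306112/45, -13365248/45, 25152448/21, …
ICs: h(0) = 32, h′(0) = 0.

f: a_k = 2, 4, 4, 8/3, 4/3, 8/15, 8/45, 16/315, 4/315, …
g: a_k = 0, 16, -32, 256/3, -256, 4096/5, -8192/3, 65536/7, -32768, …
f·g: L₀ = L_f ⊗_s L_g, ord ≤ 1·2.
Differentiate: ansatz ord ≤ ord L₀ ⇒ L.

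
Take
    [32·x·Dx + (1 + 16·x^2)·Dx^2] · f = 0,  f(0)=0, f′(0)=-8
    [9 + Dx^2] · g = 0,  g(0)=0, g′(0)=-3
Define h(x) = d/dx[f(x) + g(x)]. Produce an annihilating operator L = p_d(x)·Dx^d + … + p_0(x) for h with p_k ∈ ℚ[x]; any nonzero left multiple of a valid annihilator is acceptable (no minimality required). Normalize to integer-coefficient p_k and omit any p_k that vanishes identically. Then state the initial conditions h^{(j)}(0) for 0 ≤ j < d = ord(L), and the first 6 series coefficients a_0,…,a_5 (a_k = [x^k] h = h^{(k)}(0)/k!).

L = (-52704·x + 967680·x^3 + 663552·x^5) + (-207 + 13104·x^2 + 283392·x^4 + 331776·x^6)·Dx + (-5856·x + 107520·x^3 + 73728·x^5)·Dx^2 + (-23 + 1456·x^2 + 31488·x^4 + 36864·x^6)·Dx^3  (order 3).
h: a_k = -11, 0, 283/2, 0, -16465/8, 0, …
ICs: h(0) = -11, h′(0) = 0, h′′(0) = 283.

f: a_k = 0, -8, 0, 128/3, 0, -2048/5, …
g: a_k = 0, -3, 0, 9/2, 0, -81/40, …
Weyl lclm of L_f,L_g ⇒ L₀ (ord ≤ 4).
Differentiate: ansatz ord ≤ ord L₀ ⇒ L.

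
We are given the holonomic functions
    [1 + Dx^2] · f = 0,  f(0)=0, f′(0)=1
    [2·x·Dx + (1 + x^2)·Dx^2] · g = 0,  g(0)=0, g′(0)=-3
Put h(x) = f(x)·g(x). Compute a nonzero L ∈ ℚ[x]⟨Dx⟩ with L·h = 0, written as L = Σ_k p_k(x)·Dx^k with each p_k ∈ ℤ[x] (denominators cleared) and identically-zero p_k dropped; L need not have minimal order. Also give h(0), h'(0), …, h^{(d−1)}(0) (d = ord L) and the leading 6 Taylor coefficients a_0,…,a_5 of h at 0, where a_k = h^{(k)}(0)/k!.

L = (10 + 26·x^2 + 11·x^4 + 4·x^6 + x^8) + (12·x + 20·x^3 + 12·x^5 + 4·x^7)·Dx + (12 + 32·x^2 + 18·x^4 + 8·x^6 + 2·x^8)·Dx^2 + (12·x + 20·x^3 + 12·x^5 + 4·x^7)·Dx^3 + (2 + 6·x^2 + 7·x^4 + 4·x^6 + x^8)·Dx^4  (order 4).
h: a_k = 0, 0, -3, 0, 3/2, 0, …
ICs: h(0) = 0, h′(0) = 0, h′′(0) = -6, h′′′(0) = 0.

f: a_k = 0, 1, 0, -1/6, 0, 1/120, …
g: a_k = 0, -3, 0, 1, 0, -3/5, …
Sym-product of L_f,L_g gives L₀ (≤ ord 4).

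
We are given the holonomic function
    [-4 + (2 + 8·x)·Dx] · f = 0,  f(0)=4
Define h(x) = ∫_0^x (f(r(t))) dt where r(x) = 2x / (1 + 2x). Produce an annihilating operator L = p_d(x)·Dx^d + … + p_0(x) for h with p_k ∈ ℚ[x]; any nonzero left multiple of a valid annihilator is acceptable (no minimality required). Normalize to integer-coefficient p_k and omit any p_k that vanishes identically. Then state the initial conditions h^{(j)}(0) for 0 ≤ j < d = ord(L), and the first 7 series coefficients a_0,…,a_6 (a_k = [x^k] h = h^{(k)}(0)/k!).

f: a_k = 4, 8, -8, 16, -40, 112, -336, …
h₀=f(r): pull back L_f along r ⇒ L₀.
Integrate: L := L₀·Dx.
L = -4·Dx + (1 + 12·x + 20·x^2)·Dx^2  (order 2).
h: a_k = 0, 4, 8, -64/3, 80, -384, 2176, …
ICs: h(0) = 0, h′(0) = 4.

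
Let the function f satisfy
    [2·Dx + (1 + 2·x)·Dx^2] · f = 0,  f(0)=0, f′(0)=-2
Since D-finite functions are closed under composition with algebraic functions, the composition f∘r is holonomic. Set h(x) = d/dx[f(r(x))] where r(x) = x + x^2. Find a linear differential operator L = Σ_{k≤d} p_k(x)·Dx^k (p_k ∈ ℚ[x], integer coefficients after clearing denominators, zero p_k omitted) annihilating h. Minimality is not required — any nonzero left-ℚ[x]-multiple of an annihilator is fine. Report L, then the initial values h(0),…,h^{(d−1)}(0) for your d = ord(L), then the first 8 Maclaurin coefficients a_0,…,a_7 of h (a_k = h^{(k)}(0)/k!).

L = (4·x + 4·x^2) + (1 + 4·x + 6·x^2 + 4·x^3)·Dx  (order 1).
h: a_k = -2, 0, 4, -8, 8, 0, -16, 32, …
ICs: h(0) = -2.

f: a_k = 0, -2, 2, -8/3, 4, -32/5, 32/3, -128/7, …
L₀ from L_f via x↦r, Dx↦r'^{-1}Dx.
h=h₀': d/dx-closure on L₀ ⇒ L.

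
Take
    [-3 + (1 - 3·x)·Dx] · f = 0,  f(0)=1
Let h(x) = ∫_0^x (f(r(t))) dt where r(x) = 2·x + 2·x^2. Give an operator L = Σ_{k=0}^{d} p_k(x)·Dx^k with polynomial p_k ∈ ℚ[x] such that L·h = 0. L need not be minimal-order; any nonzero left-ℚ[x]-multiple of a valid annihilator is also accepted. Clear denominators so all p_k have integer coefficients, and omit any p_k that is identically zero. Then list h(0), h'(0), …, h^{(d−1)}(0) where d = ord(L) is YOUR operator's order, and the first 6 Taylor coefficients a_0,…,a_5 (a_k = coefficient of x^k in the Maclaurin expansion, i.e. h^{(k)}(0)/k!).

f: a_k = 1, 3, 9, 27, 81, 243, …
h₀=f(r): pull back L_f along r ⇒ L₀.
∫: right-multiply L₀ by Dx.
L = (6 + 12·x)·Dx + (-1 + 6·x + 6·x^2)·Dx^2  (order 2).
h: a_k = 0, 1, 3, 14, 72, 396, …
ICs: h(0) = 0, h′(0) = 1.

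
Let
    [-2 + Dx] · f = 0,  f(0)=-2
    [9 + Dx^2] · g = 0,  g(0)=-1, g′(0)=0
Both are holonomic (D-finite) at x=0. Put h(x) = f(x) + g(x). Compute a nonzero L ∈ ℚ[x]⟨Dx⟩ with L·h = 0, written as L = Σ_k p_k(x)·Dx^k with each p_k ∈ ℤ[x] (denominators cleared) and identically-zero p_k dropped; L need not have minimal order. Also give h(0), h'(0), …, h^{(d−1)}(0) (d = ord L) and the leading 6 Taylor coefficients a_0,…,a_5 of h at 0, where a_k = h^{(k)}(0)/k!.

f: a_k = -2, -4, -4, -8/3, -4/3, -8/15, …
g: a_k = -1, 0, 9/2, 0, -27/8, 0, …
L₀ := lclm(L_f,L_g); ord L₀ ≤ 1+2.
L = -18 + 9·Dx - 2·Dx^2 + Dx^3  (order 3).
h: a_k = -3, -4, 1/2, -8/3, -113/24, -8/15, …
ICs: h(0) = -3, h′(0) = -4, h′′(0) = 1.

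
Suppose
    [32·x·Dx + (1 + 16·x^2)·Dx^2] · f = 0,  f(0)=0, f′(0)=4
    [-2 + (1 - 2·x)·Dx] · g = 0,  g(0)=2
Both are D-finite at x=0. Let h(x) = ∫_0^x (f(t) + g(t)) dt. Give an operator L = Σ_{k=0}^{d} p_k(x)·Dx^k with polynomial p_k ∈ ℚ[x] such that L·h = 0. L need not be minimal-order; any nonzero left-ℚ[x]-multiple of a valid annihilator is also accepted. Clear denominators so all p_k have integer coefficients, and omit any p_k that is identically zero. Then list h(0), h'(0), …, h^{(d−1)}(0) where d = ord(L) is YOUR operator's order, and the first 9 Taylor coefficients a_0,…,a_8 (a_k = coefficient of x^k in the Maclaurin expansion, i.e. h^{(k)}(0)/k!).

L = (32 - 256·x - 1536·x^2)·Dx^2 + (-14 + 32·x + 160·x^2 - 1536·x^3)·Dx^3 + (1 + 6·x + 96·x^3 - 256·x^4)·Dx^4  (order 4).
h: a_k = 0, 2, 4, 8/3, -4/3, 32/5, 224/5, 128/7, -1824/7, …
ICs: h(0) = 0, h′(0) = 2, h′′(0) = 8, h′′′(0) = 16.

f: a_k = 0, 4, 0, -64/3, 0, 1024/5, 0, -16384/7, 0, …
g: a_k = 2, 4, 8, 16, 32, 64, 128, 256, 512, …
Sum ⇒ L₀ = lclm(L_f,L_g) in ℚ(x)⟨Dx⟩.
Integrate: L := L₀·Dx.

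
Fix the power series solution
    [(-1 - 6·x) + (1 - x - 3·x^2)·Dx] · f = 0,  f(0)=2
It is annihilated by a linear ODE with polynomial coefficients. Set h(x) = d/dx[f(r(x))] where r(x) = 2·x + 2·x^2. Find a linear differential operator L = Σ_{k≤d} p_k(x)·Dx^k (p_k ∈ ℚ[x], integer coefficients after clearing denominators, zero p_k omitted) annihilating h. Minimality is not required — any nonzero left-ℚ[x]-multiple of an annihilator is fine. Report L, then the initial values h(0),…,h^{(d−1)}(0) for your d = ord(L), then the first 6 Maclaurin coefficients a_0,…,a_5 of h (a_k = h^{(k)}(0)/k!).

L = (18 + 156·x + 804·x^2 + 2736·x^3 + 4968·x^4 + 4320·x^5 + 1440·x^6) + (-1 - 12·x + 6·x^2 + 268·x^3 + 900·x^4 + 1368·x^5 + 1008·x^6 + 288·x^7)·Dx  (order 1).
h: a_k = 4, 72, 528, 3904, 26640, 173856, …
ICs: h(0) = 4.

f: a_k = 2, 2, 8, 14, 38, 80, …
Change of var in L_f (x↦r) gives L₀.
h₀' ⇒ L via d/dx closure of L₀.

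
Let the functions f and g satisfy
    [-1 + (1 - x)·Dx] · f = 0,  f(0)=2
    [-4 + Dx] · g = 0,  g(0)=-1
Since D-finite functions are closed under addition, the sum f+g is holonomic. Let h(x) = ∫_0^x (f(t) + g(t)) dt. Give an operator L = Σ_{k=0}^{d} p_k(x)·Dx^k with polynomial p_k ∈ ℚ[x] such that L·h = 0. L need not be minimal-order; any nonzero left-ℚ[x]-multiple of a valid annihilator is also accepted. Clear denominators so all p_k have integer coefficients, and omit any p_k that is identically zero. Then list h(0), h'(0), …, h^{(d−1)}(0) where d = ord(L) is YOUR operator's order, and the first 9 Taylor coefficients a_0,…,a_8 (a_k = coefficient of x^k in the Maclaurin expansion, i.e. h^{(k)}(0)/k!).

L = (8 - 16·x)·Dx + (-14 + 32·x - 16·x^2)·Dx^2 + (3 - 7·x + 4·x^2)·Dx^3  (order 3).
h: a_k = 0, 1, -1, -2, -13/6, -26/15, -49/45, -166/315, -197/1260, …
ICs: h(0) = 0, h′(0) = 1, h′′(0) = -2.

f: a_k = 2, 2, 2, 2, 2, 2, 2, 2, 2, …
g: a_k = -1, -4, -8, -32/3, -32/3, -128/15, -256/45, -1024/315, -512/315, …
Sum ⇒ L₀ = lclm(L_f,L_g) in ℚ(x)⟨Dx⟩.
Integrate: L := L₀·Dx.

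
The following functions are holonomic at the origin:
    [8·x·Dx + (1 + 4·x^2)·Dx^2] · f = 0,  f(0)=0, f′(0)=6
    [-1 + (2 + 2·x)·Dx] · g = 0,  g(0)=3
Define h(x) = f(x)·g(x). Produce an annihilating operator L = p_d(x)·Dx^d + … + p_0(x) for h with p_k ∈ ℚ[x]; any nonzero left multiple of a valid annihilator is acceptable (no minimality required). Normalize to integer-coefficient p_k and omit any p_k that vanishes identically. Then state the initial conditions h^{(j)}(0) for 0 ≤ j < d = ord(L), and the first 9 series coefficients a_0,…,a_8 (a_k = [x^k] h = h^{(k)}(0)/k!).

L = (3 - 16·x - 4·x^2) + (-4 + 28·x + 48·x^2 + 16·x^3)·Dx + (4 + 8·x + 20·x^2 + 32·x^3 + 16·x^4)·Dx^2  (order 2).
h: a_k = 0, 18, 9, -105/4, -87/8, 19167/320, 17787/640, -3067959/17920, -2833221/35840, …
ICs: h(0) = 0, h′(0) = 18.

f: a_k = 0, 6, 0, -8, 0, 96/5, 0, -384/7, 0, …
g: a_k = 3, 3/2, -3/8, 3/16, -15/128, 21/256, -63/1024, 99/2048, -1287/32768, …
L₀ := L_f ⊗_s L_g (sym. prod.), ord ≤ 2.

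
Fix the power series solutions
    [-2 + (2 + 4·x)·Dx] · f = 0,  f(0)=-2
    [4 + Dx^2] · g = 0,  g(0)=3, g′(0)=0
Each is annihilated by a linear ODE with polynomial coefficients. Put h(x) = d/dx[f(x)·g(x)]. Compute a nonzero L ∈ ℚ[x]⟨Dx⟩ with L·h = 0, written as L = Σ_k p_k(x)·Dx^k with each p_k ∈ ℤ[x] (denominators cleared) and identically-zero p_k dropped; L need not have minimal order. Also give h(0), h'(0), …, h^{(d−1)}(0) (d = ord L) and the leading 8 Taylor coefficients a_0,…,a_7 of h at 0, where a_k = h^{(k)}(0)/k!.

L = (53 + 288·x + 544·x^2 + 512·x^3 + 256·x^4) + (-2 - 36·x - 96·x^2 - 64·x^3)·Dx + (7 + 44·x + 108·x^2 + 128·x^3 + 64·x^4)·Dx^2  (order 2).
h: a_k = -6, 30, 27, -25, -65/4, 349/20, -2807/120, 44047/840, …
ICs: h(0) = -6, h′(0) = 30.

f: a_k = -2, -2, 1, -1, 5/4, -7/4, 21/8, -33/8, …
g: a_k = 3, 0, -6, 0, 2, 0, -4/15, 0, …
Product ⇒ symmetric product L₀, ord ≤ 2.
h₀' ⇒ L via d/dx closure of L₀.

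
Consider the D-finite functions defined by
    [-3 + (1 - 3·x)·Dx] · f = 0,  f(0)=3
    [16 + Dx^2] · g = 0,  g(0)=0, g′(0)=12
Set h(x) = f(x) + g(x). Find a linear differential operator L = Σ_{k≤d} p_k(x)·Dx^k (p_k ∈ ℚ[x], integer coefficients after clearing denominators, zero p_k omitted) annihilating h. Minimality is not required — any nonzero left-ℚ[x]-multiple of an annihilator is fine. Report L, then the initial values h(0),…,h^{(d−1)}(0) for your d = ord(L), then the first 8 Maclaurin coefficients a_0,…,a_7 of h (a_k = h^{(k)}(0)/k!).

f: a_k = 3, 9, 27, 81, 243, 729, 2187, 6561, …
g: a_k = 0, 12, 0, -32, 0, 128/5, 0, -1024/105, …
h₀=f+g: left-lcm gives L₀, ord ≤ 3.
L = (1680 - 2304·x + 3456·x^2) + (-272 + 1584·x - 3456·x^2 + 3456·x^3)·Dx + (105 - 144·x + 216·x^2)·Dx^2 + (-17 + 99·x - 216·x^2 + 216·x^3)·Dx^3  (order 3).
h: a_k = 3, 21, 27, 49, 243, 3773/5, 2187, 687881/105, …
ICs: h(0) = 3, h′(0) = 21, h′′(0) = 54.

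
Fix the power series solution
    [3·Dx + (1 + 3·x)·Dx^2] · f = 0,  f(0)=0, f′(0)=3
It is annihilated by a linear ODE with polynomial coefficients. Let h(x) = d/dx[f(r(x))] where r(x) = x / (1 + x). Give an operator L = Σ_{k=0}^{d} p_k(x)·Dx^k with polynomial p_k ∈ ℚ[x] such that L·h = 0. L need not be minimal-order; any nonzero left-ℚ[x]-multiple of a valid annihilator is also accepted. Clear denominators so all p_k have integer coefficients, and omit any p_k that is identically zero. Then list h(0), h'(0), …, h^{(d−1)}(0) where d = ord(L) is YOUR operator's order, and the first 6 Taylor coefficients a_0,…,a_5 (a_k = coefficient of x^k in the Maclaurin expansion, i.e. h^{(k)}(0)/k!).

f: a_k = 0, 3, -9/2, 9, -81/4, 243/5, …
h₀=f(r): pull back L_f along r ⇒ L₀.
h=h₀': d/dx-closure on L₀ ⇒ L.
L = (5 + 8·x) + (1 + 5·x + 4·x^2)·Dx  (order 1).
h: a_k = 3, -15, 63, -255, 1023, -4095, …
ICs: h(0) = 3.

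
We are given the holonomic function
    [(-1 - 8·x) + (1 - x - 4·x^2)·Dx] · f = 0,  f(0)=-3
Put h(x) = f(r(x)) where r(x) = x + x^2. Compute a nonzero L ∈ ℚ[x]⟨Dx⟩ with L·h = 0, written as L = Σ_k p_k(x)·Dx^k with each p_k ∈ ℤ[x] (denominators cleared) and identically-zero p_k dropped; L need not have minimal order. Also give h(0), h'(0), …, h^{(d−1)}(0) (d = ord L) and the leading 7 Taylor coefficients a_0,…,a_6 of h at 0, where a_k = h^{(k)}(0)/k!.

f: a_k = -3, -3, -15, -27, -87, -195, -543, …
Substitute x→r, Dx→(1/r')Dx; clear ⇒ L₀.
L = (1 + 10·x + 24·x^2 + 16·x^3) + (-1 + x + 5·x^2 + 8·x^3 + 4·x^4)·Dx  (order 1).
h: a_k = -3, -3, -18, -57, -183, -624, -2067, …
ICs: h(0) = -3.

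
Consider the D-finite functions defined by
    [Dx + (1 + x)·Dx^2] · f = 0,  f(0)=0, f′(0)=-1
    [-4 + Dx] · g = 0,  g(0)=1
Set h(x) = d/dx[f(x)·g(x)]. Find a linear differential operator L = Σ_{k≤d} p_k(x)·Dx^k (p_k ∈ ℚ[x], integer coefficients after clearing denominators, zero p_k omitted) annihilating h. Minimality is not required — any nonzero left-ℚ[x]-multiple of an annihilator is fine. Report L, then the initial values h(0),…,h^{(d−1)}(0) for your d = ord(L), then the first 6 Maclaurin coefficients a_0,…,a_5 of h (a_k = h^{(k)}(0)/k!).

f: a_k = 0, -1, 1/2, -1/3, 1/4, -1/5, …
g: a_k = 1, 4, 8, 32/3, 32/3, 128/15, …
L₀ := L_f ⊗_s L_g (sym. prod.), ord ≤ 2.
Derive L from L₀ (diff closure).
L = (40 + 96·x + 64·x^2) + (-22 - 52·x - 32·x^2)·Dx + (3 + 7·x + 4·x^2)·Dx^2  (order 2).
h: a_k = -1, -7, -19, -31, -36, -97/3, …
ICs: h(0) = -1, h′(0) = -7.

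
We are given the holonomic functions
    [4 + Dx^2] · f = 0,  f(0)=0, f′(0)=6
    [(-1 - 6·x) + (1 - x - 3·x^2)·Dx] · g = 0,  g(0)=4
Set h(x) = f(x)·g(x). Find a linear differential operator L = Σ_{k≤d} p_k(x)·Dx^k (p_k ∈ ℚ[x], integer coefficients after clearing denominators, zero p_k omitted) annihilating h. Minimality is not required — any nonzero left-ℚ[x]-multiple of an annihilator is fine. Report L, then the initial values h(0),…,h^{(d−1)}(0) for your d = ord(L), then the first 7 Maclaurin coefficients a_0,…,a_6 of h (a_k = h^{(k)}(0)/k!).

f: a_k = 0, 6, 0, -4, 0, 4/5, 0, …
g: a_k = 4, 4, 16, 28, 76, 160, 388, …
Product ⇒ symmetric product L₀, ord ≤ 2.
L = (2 + 4·x + 12·x^2) + (2 + 12·x)·Dx + (-1 + x + 3·x^2)·Dx^2  (order 2).
h: a_k = 0, 24, 24, 80, 152, 1976/5, 4256/5, …
ICs: h(0) = 0, h′(0) = 24.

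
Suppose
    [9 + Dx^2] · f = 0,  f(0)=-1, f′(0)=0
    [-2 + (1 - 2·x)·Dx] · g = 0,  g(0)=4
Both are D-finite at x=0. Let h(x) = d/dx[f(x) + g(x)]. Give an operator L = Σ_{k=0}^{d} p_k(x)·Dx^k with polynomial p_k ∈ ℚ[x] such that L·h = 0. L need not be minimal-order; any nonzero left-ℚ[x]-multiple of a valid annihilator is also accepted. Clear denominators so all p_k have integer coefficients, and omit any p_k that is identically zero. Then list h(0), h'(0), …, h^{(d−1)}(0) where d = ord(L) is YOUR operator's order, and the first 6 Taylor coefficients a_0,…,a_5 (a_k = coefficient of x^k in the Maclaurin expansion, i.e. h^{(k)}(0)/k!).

f: a_k = -1, 0, 9/2, 0, -27/8, 0, …
g: a_k = 4, 8, 16, 32, 64, 128, …
h₀=f+g: left-lcm gives L₀, ord ≤ 3.
h=h₀': d/dx-closure on L₀ ⇒ L.
L = (684 - 432·x + 432·x^2) + (-99 + 306·x - 324·x^2 + 216·x^3)·Dx + (76 - 48·x + 48·x^2)·Dx^2 + (-11 + 34·x - 36·x^2 + 24·x^3)·Dx^3  (order 3).
h: a_k = 8, 41, 96, 485/2, 640, 61683/40, …
ICs: h(0) = 8, h′(0) = 41, h′′(0) = 192.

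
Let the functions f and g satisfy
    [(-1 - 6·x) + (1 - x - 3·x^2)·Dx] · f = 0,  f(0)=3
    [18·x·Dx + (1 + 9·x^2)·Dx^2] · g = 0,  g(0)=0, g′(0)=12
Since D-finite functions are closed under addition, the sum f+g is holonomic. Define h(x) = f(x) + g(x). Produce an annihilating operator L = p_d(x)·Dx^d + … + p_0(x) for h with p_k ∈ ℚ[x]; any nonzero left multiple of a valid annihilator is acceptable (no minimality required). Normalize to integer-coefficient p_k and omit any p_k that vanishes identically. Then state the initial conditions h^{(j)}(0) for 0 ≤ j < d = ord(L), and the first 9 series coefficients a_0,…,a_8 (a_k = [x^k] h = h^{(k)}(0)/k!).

f: a_k = 3, 3, 12, 21, 57, 120, 291, 651, 1524, …
g: a_k = 0, 12, 0, -36, 0, 972/5, 0, -8748/7, 0, …
Weyl lclm of L_f,L_g ⇒ L₀ (ord ≤ 3).
L = (-72 + 288·x + 4428·x^2 + 9720·x^3 + 33534·x^4 + 13122·x^6)·Dx + (30 + 180·x + 144·x^2 + 1728·x^3 + 9153·x^4 + 23814·x^5 + 2187·x^6 + 13122·x^7)·Dx^2 + (-4 - 14·x - 114·x^2 + 36·x^3 - 459·x^4 + 1539·x^5 + 2430·x^6 + 729·x^7 + 2187·x^8)·Dx^3  (order 3).
h: a_k = 3, 15, 12, -15, 57, 1572/5, 291, -4191/7, 1524, …
ICs: h(0) = 3, h′(0) = 15, h′′(0) = 24.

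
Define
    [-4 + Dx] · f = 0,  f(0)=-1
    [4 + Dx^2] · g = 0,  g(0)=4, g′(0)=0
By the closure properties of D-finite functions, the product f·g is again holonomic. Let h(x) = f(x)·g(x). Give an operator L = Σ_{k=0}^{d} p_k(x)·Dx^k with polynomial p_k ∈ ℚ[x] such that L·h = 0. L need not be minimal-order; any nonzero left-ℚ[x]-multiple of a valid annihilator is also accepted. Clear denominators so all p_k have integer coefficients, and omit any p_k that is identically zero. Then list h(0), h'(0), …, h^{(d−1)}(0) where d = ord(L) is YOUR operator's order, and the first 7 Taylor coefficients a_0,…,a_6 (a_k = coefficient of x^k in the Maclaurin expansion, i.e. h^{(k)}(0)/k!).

f: a_k = -1, -4, -8, -32/3, -32/3, -128/15, -256/45, …
g: a_k = 4, 0, -8, 0, 8/3, 0, -16/45, …
Sym-product of L_f,L_g gives L₀ (≤ ord 2).
L = 20 - 8·Dx + Dx^2  (order 2).
h: a_k = -4, -16, -24, -32/3, 56/3, 608/15, 208/5, …
ICs: h(0) = -4, h′(0) = -16.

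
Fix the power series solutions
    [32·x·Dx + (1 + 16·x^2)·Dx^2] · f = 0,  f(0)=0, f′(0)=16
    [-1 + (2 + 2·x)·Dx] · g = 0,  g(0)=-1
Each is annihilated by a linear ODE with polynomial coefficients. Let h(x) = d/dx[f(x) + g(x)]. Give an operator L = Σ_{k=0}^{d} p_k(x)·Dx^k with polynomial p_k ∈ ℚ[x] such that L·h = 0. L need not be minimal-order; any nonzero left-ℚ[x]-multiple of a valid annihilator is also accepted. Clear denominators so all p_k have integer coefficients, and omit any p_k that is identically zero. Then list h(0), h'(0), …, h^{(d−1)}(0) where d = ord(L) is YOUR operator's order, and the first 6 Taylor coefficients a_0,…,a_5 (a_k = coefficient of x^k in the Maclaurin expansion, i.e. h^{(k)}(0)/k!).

L = (-64 - 160·x + 3072·x^2 + 1536·x^3) + (-131 - 256·x + 5920·x^2 + 12288·x^3 + 5376·x^4)·Dx + (-2 + 126·x + 192·x^2 + 2112·x^3 + 3584·x^4 + 1536·x^5)·Dx^2  (order 2).
h: a_k = 31/2, 1/4, -4099/16, 5/32, 1048541/256, 63/512, …
ICs: h(0) = 31/2, h′(0) = 1/4.

f: a_k = 0, 16, 0, -256/3, 0, 4096/5, …
g: a_k = -1, -1/2, 1/8, -1/16, 5/128, -7/256, …
h₀=f+g: left-lcm gives L₀, ord ≤ 3.
h=h₀': d/dx-closure on L₀ ⇒ L.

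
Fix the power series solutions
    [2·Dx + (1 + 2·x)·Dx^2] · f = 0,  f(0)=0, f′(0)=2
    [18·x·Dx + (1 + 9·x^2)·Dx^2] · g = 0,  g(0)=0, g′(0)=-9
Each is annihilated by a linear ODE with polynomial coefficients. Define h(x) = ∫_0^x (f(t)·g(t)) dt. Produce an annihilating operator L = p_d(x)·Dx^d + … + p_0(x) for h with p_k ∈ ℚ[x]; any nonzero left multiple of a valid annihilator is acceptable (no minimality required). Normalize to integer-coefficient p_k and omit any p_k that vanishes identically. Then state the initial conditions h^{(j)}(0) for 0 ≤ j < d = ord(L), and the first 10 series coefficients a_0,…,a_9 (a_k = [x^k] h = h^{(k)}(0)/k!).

f: a_k = 0, 2, -2, 8/3, -4, 32/5, -32/3, 128/7, -32, 512/9, …
g: a_k = 0, -9, 0, 27, 0, -729/5, 0, 6561/7, 0, -6561, …
L₀ := L_f ⊗_s L_g (sym. prod.), ord ≤ 4.
h=∫₀ˣh₀: take L = L₀·Dx.
L = (792 + 3024·x + 22680·x^2 + 102384·x^3 + 174960·x^4 + 151632·x^5 + 104976·x^7)·Dx^2 + (332 + 4752·x + 28908·x^2 + 127008·x^3 + 351216·x^4 + 542376·x^5 + 408240·x^6 + 157464·x^7 + 367416·x^8)·Dx^3 + (44 + 916·x + 6696·x^2 + 27252·x^3 + 85860·x^4 + 193428·x^5 + 279936·x^6 + 224532·x^7 + 157464·x^8 + 209952·x^9)·Dx^4 + (10 + 76·x + 418·x^2 + 1728·x^3 + 5391·x^4 + 12960·x^5 + 24948·x^6 + 34992·x^7 + 29889·x^8 + 26244·x^9 + 26244·x^10)·Dx^5  (order 5).
h: a_k = 0, 0, 0, -6, 9/2, 6, -3, -198/5, 699/20, 166, …
ICs: h(0) = 0, h′(0) = 0, h′′(0) = 0, h′′′(0) = -36, h′′′′(0) = 108.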